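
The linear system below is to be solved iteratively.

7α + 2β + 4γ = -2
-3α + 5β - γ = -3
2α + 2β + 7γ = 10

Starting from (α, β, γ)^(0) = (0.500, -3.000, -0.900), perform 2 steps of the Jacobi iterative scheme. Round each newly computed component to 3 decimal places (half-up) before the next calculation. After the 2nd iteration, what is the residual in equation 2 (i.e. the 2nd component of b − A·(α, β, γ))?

Iteration 1:
  α = (-2 - (2)·-3.000 - (4)·-0.900) / (7) = 1.086
  β = (-3 - (-3)·0.500 - (-1)·-0.900) / (5) = -0.480
  γ = (10 - (2)·0.500 - (2)·-3.000) / (7) = 2.143
Iteration 2:
  α = (-2 - (2)·-0.480 - (4)·2.143) / (7) = -1.373
  β = (-3 - (-3)·1.086 - (-1)·2.143) / (5) = 0.480
  γ = (10 - (2)·1.086 - (2)·-0.480) / (7) = 1.255
Residual b − A·x = (1.631, -8.264, 3.001)

-8.264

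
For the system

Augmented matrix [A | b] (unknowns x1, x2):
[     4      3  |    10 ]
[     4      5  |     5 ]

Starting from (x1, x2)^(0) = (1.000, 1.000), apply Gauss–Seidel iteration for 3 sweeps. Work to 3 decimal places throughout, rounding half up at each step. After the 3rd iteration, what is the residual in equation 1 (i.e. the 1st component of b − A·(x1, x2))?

1.512

Iteration 1:
  x1 = (10 - (3)·1.000) / (4) = 1.750
  x2 = (5 - (4)·1.750) / (5) = -0.400
Iteration 2:
  x1 = (10 - (3)·-0.400) / (4) = 2.800
  x2 = (5 - (4)·2.800) / (5) = -1.240
Iteration 3:
  x1 = (10 - (3)·-1.240) / (4) = 3.430
  x2 = (5 - (4)·3.430) / (5) = -1.744
Residual b − A·x = (1.512, 0.000)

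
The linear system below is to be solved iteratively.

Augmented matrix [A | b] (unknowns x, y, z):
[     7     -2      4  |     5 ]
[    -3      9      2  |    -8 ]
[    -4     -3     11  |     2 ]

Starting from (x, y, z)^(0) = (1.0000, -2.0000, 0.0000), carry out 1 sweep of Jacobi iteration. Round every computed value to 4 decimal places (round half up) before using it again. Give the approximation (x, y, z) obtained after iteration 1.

(0.1429, -0.5556, 0.0000)

Iteration 1:
  x = (5 - (-2)·-2.0000 - (4)·0.0000) / (7) = 0.1429
  y = (-8 - (-3)·1.0000 - (2)·0.0000) / (9) = -0.5556
  z = (2 - (-4)·1.0000 - (-3)·-2.0000) / (11) = 0.0000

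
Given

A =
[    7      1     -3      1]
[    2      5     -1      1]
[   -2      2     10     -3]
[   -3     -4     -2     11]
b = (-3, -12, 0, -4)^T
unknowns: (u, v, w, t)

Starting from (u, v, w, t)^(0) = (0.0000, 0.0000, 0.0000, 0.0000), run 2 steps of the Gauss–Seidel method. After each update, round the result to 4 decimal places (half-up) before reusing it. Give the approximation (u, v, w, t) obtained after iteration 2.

(0.2192, -2.1706, 0.1103, -1.0731)

Iteration 1:
  u = (-3 - (1)·0.0000 - (-3)·0.0000 - (1)·0.0000) / (7) = -0.4286
  v = (-12 - (2)·-0.4286 - (-1)·0.0000 - (1)·0.0000) / (5) = -2.2286
  w = (0 - (-2)·-0.4286 - (2)·-2.2286 - (-3)·0.0000) / (10) = 0.3600
  t = (-4 - (-3)·-0.4286 - (-4)·-2.2286 - (-2)·0.3600) / (11) = -1.2255
Iteration 2:
  u = (-3 - (1)·-2.2286 - (-3)·0.3600 - (1)·-1.2255) / (7) = 0.2192
  v = (-12 - (2)·0.2192 - (-1)·0.3600 - (1)·-1.2255) / (5) = -2.1706
  w = (0 - (-2)·0.2192 - (2)·-2.1706 - (-3)·-1.2255) / (10) = 0.1103
  t = (-4 - (-3)·0.2192 - (-4)·-2.1706 - (-2)·0.1103) / (11) = -1.0731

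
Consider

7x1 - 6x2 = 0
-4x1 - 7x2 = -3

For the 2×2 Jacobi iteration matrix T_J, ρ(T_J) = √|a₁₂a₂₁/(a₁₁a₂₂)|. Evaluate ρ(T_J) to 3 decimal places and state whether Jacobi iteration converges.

0.700

a₁₂a₂₁/(a₁₁a₂₂) = (-6)·(-4) / ((7)·(-7)) = -0.489796
ρ = √|-0.489796| = √0.489796 = 0.700
ρ < 1, so Jacobi converges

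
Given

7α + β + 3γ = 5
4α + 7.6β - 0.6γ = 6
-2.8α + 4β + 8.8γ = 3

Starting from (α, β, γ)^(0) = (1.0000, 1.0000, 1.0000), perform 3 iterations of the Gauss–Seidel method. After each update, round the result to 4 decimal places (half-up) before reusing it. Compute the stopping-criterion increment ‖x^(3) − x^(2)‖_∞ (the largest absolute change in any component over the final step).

Iteration 1:
  α = (5 - (1)·1.0000 - (3)·1.0000) / (7) = 0.1429
  β = (6 - (4)·0.1429 - (-0.6)·1.0000) / (7.6) = 0.7932
  γ = (3 - (-2.8)·0.1429 - (4)·0.7932) / (8.8) = 0.0258
Iteration 2:
  α = (5 - (1)·0.7932 - (3)·0.0258) / (7) = 0.5899
  β = (6 - (4)·0.5899 - (-0.6)·0.0258) / (7.6) = 0.4810
  γ = (3 - (-2.8)·0.5899 - (4)·0.4810) / (8.8) = 0.3100
Iteration 3:
  α = (5 - (1)·0.4810 - (3)·0.3100) / (7) = 0.5127
  β = (6 - (4)·0.5127 - (-0.6)·0.3100) / (7.6) = 0.5441
  γ = (3 - (-2.8)·0.5127 - (4)·0.5441) / (8.8) = 0.2567
Change: (-0.0772, 0.0631, -0.0533) → max |·| = 0.0772

0.0772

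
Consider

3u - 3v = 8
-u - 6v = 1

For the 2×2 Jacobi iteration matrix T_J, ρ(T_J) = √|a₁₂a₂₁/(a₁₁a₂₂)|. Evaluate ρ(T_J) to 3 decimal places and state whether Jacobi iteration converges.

0.408

a₁₂a₂₁/(a₁₁a₂₂) = (-3)·(-1) / ((3)·(-6)) = -0.166667
ρ = √|-0.166667| = √0.166667 = 0.408
ρ < 1, so Jacobi converges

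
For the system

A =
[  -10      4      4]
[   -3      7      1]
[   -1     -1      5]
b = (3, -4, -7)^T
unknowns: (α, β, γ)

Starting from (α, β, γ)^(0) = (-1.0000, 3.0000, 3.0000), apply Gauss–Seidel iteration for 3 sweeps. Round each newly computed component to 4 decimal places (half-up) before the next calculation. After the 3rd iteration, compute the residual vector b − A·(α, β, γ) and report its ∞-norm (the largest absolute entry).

1.0570

Iteration 1:
  α = (3 - (4)·3.0000 - (4)·3.0000) / (-10) = 2.1000
  β = (-4 - (-3)·2.1000 - (1)·3.0000) / (7) = -0.1000
  γ = (-7 - (-1)·2.1000 - (-1)·-0.1000) / (5) = -1.0000
Iteration 2:
  α = (3 - (4)·-0.1000 - (4)·-1.0000) / (-10) = -0.7400
  β = (-4 - (-3)·-0.7400 - (1)·-1.0000) / (7) = -0.7457
  γ = (-7 - (-1)·-0.7400 - (-1)·-0.7457) / (5) = -1.6971
Iteration 3:
  α = (3 - (4)·-0.7457 - (4)·-1.6971) / (-10) = -1.2771
  β = (-4 - (-3)·-1.2771 - (1)·-1.6971) / (7) = -0.8763
  γ = (-7 - (-1)·-1.2771 - (-1)·-0.8763) / (5) = -1.8307
Residual b − A·x = (1.0570, 0.1335, 0.0001); ∞-norm = 1.0570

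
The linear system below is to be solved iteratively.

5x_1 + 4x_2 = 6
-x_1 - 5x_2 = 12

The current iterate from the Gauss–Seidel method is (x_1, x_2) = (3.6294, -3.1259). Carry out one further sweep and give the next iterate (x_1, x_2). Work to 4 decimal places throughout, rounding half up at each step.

One sweep:
  x_1 = (6 - (4)·-3.1259) / (5) = 3.7007
  x_2 = (12 - (-1)·3.7007) / (-5) = -3.1401

(3.7007, -3.1401)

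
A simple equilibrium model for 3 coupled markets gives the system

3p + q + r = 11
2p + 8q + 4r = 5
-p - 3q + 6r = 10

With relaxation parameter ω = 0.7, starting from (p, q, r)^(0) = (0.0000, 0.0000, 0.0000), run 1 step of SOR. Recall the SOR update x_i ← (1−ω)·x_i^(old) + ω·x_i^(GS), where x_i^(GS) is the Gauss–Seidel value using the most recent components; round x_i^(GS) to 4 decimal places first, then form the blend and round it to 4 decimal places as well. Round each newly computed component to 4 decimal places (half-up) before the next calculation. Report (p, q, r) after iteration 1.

Iteration 1:
  p: GS value = (11 - (1)·0.0000 - (1)·0.0000) / (3) = 3.6667;  p ← (1−ω)·0.0000 + ω·3.6667 = 2.5667
  q: GS value = (5 - (2)·2.5667 - (4)·0.0000) / (8) = -0.0167;  q ← (1−ω)·0.0000 + ω·-0.0167 = -0.0117
  r: GS value = (10 - (-1)·2.5667 - (-3)·-0.0117) / (6) = 2.0886;  r ← (1−ω)·0.0000 + ω·2.0886 = 1.4620

(2.5667, -0.0117, 1.4620)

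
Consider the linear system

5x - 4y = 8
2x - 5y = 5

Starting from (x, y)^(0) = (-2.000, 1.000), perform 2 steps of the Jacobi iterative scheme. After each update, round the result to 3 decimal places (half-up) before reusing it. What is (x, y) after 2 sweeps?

Iteration 1:
  x = (8 - (-4)·1.000) / (5) = 2.400
  y = (5 - (2)·-2.000) / (-5) = -1.800
Iteration 2:
  x = (8 - (-4)·-1.800) / (5) = 0.160
  y = (5 - (2)·2.400) / (-5) = -0.040

(0.160, -0.040)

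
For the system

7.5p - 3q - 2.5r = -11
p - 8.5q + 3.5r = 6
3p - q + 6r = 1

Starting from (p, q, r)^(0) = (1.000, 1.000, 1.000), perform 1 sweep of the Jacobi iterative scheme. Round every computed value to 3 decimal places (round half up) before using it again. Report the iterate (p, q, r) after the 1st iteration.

Iteration 1:
  p = (-11 - (-3)·1.000 - (-2.5)·1.000) / (7.5) = -0.733
  q = (6 - (1)·1.000 - (3.5)·1.000) / (-8.5) = -0.176
  r = (1 - (3)·1.000 - (-1)·1.000) / (6) = -0.167

(-0.733, -0.176, -0.167)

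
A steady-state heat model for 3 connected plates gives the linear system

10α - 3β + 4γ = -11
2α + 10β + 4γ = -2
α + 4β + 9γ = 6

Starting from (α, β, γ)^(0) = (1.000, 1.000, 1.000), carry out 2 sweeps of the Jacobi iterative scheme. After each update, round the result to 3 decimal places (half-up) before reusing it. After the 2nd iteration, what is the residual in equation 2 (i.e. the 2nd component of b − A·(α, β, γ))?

-3.816

Iteration 1:
  α = (-11 - (-3)·1.000 - (4)·1.000) / (10) = -1.200
  β = (-2 - (2)·1.000 - (4)·1.000) / (10) = -0.800
  γ = (6 - (1)·1.000 - (4)·1.000) / (9) = 0.111
Iteration 2:
  α = (-11 - (-3)·-0.800 - (4)·0.111) / (10) = -1.384
  β = (-2 - (2)·-1.200 - (4)·0.111) / (10) = -0.004
  γ = (6 - (1)·-1.200 - (4)·-0.800) / (9) = 1.156
Residual b − A·x = (-1.796, -3.816, -3.004)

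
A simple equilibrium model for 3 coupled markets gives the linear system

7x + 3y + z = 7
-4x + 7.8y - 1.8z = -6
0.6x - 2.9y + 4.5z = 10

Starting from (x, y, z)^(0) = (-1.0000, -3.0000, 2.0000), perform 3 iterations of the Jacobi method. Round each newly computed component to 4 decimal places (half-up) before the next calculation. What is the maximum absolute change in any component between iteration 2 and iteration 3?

0.8513

Iteration 1:
  x = (7 - (3)·-3.0000 - (1)·2.0000) / (7) = 2.0000
  y = (-6 - (-4)·-1.0000 - (-1.8)·2.0000) / (7.8) = -0.8205
  z = (10 - (0.6)·-1.0000 - (-2.9)·-3.0000) / (4.5) = 0.4222
Iteration 2:
  x = (7 - (3)·-0.8205 - (1)·0.4222) / (7) = 1.2913
  y = (-6 - (-4)·2.0000 - (-1.8)·0.4222) / (7.8) = 0.3538
  z = (10 - (0.6)·2.0000 - (-2.9)·-0.8205) / (4.5) = 1.4268
Iteration 3:
  x = (7 - (3)·0.3538 - (1)·1.4268) / (7) = 0.6445
  y = (-6 - (-4)·1.2913 - (-1.8)·1.4268) / (7.8) = 0.2222
  z = (10 - (0.6)·1.2913 - (-2.9)·0.3538) / (4.5) = 2.2781
Change: (-0.6468, -0.1316, 0.8513) → max |·| = 0.8513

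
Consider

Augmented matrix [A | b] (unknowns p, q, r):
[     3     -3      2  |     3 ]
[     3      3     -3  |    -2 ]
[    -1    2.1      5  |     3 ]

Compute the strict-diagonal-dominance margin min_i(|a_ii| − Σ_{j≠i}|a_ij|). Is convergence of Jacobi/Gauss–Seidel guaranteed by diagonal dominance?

-3

row 1: |3| − (3+2) = -2
row 2: |3| − (3+3) = -3
row 3: |5| − (1+2.1) = 1.9
minimum over rows = -3 → not strictly diagonally dominant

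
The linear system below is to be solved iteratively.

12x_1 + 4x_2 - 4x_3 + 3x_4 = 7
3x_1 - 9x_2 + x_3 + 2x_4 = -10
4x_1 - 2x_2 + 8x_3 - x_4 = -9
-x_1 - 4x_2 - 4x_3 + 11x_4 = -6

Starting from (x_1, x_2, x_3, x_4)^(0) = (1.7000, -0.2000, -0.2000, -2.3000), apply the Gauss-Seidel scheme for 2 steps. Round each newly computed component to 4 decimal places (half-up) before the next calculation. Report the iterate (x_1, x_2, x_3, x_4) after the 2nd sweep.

(-0.1400, 0.7085, -0.9687, -0.6528)

Iteration 1:
  x_1 = (7 - (4)·-0.2000 - (-4)·-0.2000 - (3)·-2.3000) / (12) = 1.1583
  x_2 = (-10 - (3)·1.1583 - (1)·-0.2000 - (2)·-2.3000) / (-9) = 0.9639
  x_3 = (-9 - (4)·1.1583 - (-2)·0.9639 - (-1)·-2.3000) / (8) = -1.7507
  x_4 = (-6 - (-1)·1.1583 - (-4)·0.9639 - (-4)·-1.7507) / (11) = -0.7263
Iteration 2:
  x_1 = (7 - (4)·0.9639 - (-4)·-1.7507 - (3)·-0.7263) / (12) = -0.1400
  x_2 = (-10 - (3)·-0.1400 - (1)·-1.7507 - (2)·-0.7263) / (-9) = 0.7085
  x_3 = (-9 - (4)·-0.1400 - (-2)·0.7085 - (-1)·-0.7263) / (8) = -0.9687
  x_4 = (-6 - (-1)·-0.1400 - (-4)·0.7085 - (-4)·-0.9687) / (11) = -0.6528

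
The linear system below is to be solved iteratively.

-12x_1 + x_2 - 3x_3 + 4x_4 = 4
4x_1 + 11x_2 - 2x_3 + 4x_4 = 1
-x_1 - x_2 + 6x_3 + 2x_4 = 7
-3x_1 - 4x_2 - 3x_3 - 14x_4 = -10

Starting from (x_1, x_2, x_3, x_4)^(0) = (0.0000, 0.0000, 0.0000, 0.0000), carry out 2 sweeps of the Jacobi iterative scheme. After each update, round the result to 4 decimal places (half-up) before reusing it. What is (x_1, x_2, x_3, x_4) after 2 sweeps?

(-0.3793, 0.1645, 0.8882, 0.5097)

Iteration 1:
  x_1 = (4 - (1)·0.0000 - (-3)·0.0000 - (4)·0.0000) / (-12) = -0.3333
  x_2 = (1 - (4)·0.0000 - (-2)·0.0000 - (4)·0.0000) / (11) = 0.0909
  x_3 = (7 - (-1)·0.0000 - (-1)·0.0000 - (2)·0.0000) / (6) = 1.1667
  x_4 = (-10 - (-3)·0.0000 - (-4)·0.0000 - (-3)·0.0000) / (-14) = 0.7143
Iteration 2:
  x_1 = (4 - (1)·0.0909 - (-3)·1.1667 - (4)·0.7143) / (-12) = -0.3793
  x_2 = (1 - (4)·-0.3333 - (-2)·1.1667 - (4)·0.7143) / (11) = 0.1645
  x_3 = (7 - (-1)·-0.3333 - (-1)·0.0909 - (2)·0.7143) / (6) = 0.8882
  x_4 = (-10 - (-3)·-0.3333 - (-4)·0.0909 - (-3)·1.1667) / (-14) = 0.5097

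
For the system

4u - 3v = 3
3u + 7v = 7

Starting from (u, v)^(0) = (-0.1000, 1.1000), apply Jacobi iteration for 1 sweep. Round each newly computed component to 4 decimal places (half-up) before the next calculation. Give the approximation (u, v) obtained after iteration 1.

(1.5750, 1.0429)

Iteration 1:
  u = (3 - (-3)·1.1000) / (4) = 1.5750
  v = (7 - (3)·-0.1000) / (7) = 1.0429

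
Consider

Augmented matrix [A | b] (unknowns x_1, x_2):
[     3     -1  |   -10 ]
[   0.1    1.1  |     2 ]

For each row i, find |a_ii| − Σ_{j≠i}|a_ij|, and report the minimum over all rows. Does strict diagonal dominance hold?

row 1: |3| − (1) = 2
row 2: |1.1| − (0.1) = 1
minimum over rows = 1 → strictly diagonally dominant (convergence guaranteed)

1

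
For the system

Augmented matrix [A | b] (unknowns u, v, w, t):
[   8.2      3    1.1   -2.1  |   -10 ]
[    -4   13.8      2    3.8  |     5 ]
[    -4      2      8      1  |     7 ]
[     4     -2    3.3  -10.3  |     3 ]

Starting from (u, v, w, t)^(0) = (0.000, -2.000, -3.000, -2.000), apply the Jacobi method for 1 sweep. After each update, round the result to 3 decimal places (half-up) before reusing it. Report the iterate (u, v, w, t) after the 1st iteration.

(-0.598, 1.348, 1.625, -0.864)

Iteration 1:
  u = (-10 - (3)·-2.000 - (1.1)·-3.000 - (-2.1)·-2.000) / (8.2) = -0.598
  v = (5 - (-4)·0.000 - (2)·-3.000 - (3.8)·-2.000) / (13.8) = 1.348
  w = (7 - (-4)·0.000 - (2)·-2.000 - (1)·-2.000) / (8) = 1.625
  t = (3 - (4)·0.000 - (-2)·-2.000 - (3.3)·-3.000) / (-10.3) = -0.864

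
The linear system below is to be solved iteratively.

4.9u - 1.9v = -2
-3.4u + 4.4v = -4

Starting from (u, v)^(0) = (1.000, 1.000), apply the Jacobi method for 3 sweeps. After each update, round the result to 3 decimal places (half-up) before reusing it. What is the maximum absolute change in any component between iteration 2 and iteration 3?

0.340

Iteration 1:
  u = (-2 - (-1.9)·1.000) / (4.9) = -0.020
  v = (-4 - (-3.4)·1.000) / (4.4) = -0.136
Iteration 2:
  u = (-2 - (-1.9)·-0.136) / (4.9) = -0.461
  v = (-4 - (-3.4)·-0.020) / (4.4) = -0.925
Iteration 3:
  u = (-2 - (-1.9)·-0.925) / (4.9) = -0.767
  v = (-4 - (-3.4)·-0.461) / (4.4) = -1.265
Change: (-0.306, -0.340) → max |·| = 0.340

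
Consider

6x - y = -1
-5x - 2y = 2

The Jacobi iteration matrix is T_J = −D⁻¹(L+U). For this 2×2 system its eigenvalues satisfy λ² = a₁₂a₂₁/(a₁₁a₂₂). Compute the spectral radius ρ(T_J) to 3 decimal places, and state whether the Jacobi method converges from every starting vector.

a₁₂a₂₁/(a₁₁a₂₂) = (-1)·(-5) / ((6)·(-2)) = -0.416667
ρ = √|-0.416667| = √0.416667 = 0.645
ρ < 1, so Jacobi converges

0.645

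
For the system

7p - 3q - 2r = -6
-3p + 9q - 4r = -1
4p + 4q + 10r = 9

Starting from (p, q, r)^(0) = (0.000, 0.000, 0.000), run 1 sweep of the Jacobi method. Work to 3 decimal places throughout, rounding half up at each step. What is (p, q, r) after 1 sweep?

Iteration 1:
  p = (-6 - (-3)·0.000 - (-2)·0.000) / (7) = -0.857
  q = (-1 - (-3)·0.000 - (-4)·0.000) / (9) = -0.111
  r = (9 - (4)·0.000 - (4)·0.000) / (10) = 0.900

(-0.857, -0.111, 0.900)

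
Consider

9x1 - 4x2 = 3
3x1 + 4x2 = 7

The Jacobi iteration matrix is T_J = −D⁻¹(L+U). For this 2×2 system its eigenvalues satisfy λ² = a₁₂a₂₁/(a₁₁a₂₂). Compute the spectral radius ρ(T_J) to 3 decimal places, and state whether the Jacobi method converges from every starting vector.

a₁₂a₂₁/(a₁₁a₂₂) = (-4)·(3) / ((9)·(4)) = -0.333333
ρ = √|-0.333333| = √0.333333 = 0.577
ρ < 1, so Jacobi converges

0.577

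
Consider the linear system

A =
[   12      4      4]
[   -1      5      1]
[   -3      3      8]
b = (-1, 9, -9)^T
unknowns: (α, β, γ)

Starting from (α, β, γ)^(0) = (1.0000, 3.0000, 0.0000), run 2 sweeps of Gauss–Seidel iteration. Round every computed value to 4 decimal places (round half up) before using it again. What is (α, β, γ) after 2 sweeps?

Iteration 1:
  α = (-1 - (4)·3.0000 - (4)·0.0000) / (12) = -1.0833
  β = (9 - (-1)·-1.0833 - (1)·0.0000) / (5) = 1.5833
  γ = (-9 - (-3)·-1.0833 - (3)·1.5833) / (8) = -2.1250
Iteration 2:
  α = (-1 - (4)·1.5833 - (4)·-2.1250) / (12) = 0.0972
  β = (9 - (-1)·0.0972 - (1)·-2.1250) / (5) = 2.2444
  γ = (-9 - (-3)·0.0972 - (3)·2.2444) / (8) = -1.9302

(0.0972, 2.2444, -1.9302)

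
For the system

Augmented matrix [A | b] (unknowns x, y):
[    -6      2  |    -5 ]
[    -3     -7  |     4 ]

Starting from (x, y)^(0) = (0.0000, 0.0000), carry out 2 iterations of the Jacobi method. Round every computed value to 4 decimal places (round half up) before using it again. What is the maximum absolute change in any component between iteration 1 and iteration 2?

Iteration 1:
  x = (-5 - (2)·0.0000) / (-6) = 0.8333
  y = (4 - (-3)·0.0000) / (-7) = -0.5714
Iteration 2:
  x = (-5 - (2)·-0.5714) / (-6) = 0.6429
  y = (4 - (-3)·0.8333) / (-7) = -0.9286
Change: (-0.1904, -0.3572) → max |·| = 0.3572

0.3572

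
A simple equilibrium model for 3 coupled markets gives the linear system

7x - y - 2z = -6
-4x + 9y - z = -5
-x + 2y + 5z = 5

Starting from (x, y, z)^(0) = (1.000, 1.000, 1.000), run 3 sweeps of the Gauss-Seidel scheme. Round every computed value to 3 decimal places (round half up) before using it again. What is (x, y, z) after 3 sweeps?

(-0.626, -0.705, 1.157)

Iteration 1:
  x = (-6 - (-1)·1.000 - (-2)·1.000) / (7) = -0.429
  y = (-5 - (-4)·-0.429 - (-1)·1.000) / (9) = -0.635
  z = (5 - (-1)·-0.429 - (2)·-0.635) / (5) = 1.168
Iteration 2:
  x = (-6 - (-1)·-0.635 - (-2)·1.168) / (7) = -0.614
  y = (-5 - (-4)·-0.614 - (-1)·1.168) / (9) = -0.699
  z = (5 - (-1)·-0.614 - (2)·-0.699) / (5) = 1.157
Iteration 3:
  x = (-6 - (-1)·-0.699 - (-2)·1.157) / (7) = -0.626
  y = (-5 - (-4)·-0.626 - (-1)·1.157) / (9) = -0.705
  z = (5 - (-1)·-0.626 - (2)·-0.705) / (5) = 1.157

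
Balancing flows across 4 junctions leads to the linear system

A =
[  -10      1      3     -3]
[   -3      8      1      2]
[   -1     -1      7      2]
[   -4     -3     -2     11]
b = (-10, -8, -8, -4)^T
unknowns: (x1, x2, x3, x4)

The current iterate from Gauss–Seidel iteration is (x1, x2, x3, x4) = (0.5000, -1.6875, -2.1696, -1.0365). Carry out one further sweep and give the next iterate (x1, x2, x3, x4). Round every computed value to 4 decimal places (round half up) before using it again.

(0.4913, -0.2854, -0.8173, -0.4114)

One sweep:
  x1 = (-10 - (1)·-1.6875 - (3)·-2.1696 - (-3)·-1.0365) / (-10) = 0.4913
  x2 = (-8 - (-3)·0.4913 - (1)·-2.1696 - (2)·-1.0365) / (8) = -0.2854
  x3 = (-8 - (-1)·0.4913 - (-1)·-0.2854 - (2)·-1.0365) / (7) = -0.8173
  x4 = (-4 - (-4)·0.4913 - (-3)·-0.2854 - (-2)·-0.8173) / (11) = -0.4114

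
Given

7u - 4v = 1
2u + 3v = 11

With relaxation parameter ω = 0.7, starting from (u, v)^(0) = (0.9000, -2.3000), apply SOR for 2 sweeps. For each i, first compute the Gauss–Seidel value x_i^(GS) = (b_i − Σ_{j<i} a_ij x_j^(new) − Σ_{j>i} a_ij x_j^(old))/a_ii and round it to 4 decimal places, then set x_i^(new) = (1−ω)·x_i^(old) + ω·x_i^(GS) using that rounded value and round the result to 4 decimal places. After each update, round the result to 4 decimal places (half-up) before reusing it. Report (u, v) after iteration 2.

Iteration 1:
  u: GS value = (1 - (-4)·-2.3000) / (7) = -1.1714;  u ← (1−ω)·0.9000 + ω·-1.1714 = -0.5500
  v: GS value = (11 - (2)·-0.5500) / (3) = 4.0333;  v ← (1−ω)·-2.3000 + ω·4.0333 = 2.1333
Iteration 2:
  u: GS value = (1 - (-4)·2.1333) / (7) = 1.3619;  u ← (1−ω)·-0.5500 + ω·1.3619 = 0.7883
  v: GS value = (11 - (2)·0.7883) / (3) = 3.1411;  v ← (1−ω)·2.1333 + ω·3.1411 = 2.8388

(0.7883, 2.8388)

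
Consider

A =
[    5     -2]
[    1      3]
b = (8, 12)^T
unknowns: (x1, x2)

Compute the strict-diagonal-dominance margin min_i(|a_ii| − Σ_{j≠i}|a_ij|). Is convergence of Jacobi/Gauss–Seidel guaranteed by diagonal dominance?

row 1: |5| − (2) = 3
row 2: |3| − (1) = 2
minimum over rows = 2 → strictly diagonally dominant (convergence guaranteed)

2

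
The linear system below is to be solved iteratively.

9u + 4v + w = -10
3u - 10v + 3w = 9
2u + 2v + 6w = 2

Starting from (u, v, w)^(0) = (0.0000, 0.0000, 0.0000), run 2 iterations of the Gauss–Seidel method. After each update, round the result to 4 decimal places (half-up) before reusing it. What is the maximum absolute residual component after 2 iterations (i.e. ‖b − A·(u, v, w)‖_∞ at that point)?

1.5519

Iteration 1:
  u = (-10 - (4)·0.0000 - (1)·0.0000) / (9) = -1.1111
  v = (9 - (3)·-1.1111 - (3)·0.0000) / (-10) = -1.2333
  w = (2 - (2)·-1.1111 - (2)·-1.2333) / (6) = 1.1148
Iteration 2:
  u = (-10 - (4)·-1.2333 - (1)·1.1148) / (9) = -0.6868
  v = (9 - (3)·-0.6868 - (3)·1.1148) / (-10) = -0.7716
  w = (2 - (2)·-0.6868 - (2)·-0.7716) / (6) = 0.8195
Residual b − A·x = (-1.5519, 0.8859, -0.0002); ∞-norm = 1.5519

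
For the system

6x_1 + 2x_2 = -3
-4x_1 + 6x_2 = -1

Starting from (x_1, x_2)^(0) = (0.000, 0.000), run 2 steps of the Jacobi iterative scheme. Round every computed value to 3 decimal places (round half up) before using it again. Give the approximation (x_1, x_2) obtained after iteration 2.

(-0.444, -0.500)

Iteration 1:
  x_1 = (-3 - (2)·0.000) / (6) = -0.500
  x_2 = (-1 - (-4)·0.000) / (6) = -0.167
Iteration 2:
  x_1 = (-3 - (2)·-0.167) / (6) = -0.444
  x_2 = (-1 - (-4)·-0.500) / (6) = -0.500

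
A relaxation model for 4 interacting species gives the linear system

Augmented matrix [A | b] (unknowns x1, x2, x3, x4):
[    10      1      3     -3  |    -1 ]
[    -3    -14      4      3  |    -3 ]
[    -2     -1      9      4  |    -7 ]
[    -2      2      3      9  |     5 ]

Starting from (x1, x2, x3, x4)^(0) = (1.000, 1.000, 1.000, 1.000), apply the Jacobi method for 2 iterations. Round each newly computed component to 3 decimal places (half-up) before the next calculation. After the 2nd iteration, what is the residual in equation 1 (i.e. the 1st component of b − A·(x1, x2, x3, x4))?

Iteration 1:
  x1 = (-1 - (1)·1.000 - (3)·1.000 - (-3)·1.000) / (10) = -0.200
  x2 = (-3 - (-3)·1.000 - (4)·1.000 - (3)·1.000) / (-14) = 0.500
  x3 = (-7 - (-2)·1.000 - (-1)·1.000 - (4)·1.000) / (9) = -0.889
  x4 = (5 - (-2)·1.000 - (2)·1.000 - (3)·1.000) / (9) = 0.222
Iteration 2:
  x1 = (-1 - (1)·0.500 - (3)·-0.889 - (-3)·0.222) / (10) = 0.183
  x2 = (-3 - (-3)·-0.200 - (4)·-0.889 - (3)·0.222) / (-14) = 0.051
  x3 = (-7 - (-2)·-0.200 - (-1)·0.500 - (4)·0.222) / (9) = -0.865
  x4 = (5 - (-2)·-0.200 - (2)·0.500 - (3)·-0.889) / (9) = 0.696
Residual b − A·x = (1.802, -0.365, -1.582, 1.595)

1.802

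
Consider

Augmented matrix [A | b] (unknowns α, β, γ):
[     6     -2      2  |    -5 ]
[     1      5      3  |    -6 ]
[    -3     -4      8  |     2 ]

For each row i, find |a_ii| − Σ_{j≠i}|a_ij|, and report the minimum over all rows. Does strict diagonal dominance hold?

1

row 1: |6| − (2+2) = 2
row 2: |5| − (1+3) = 1
row 3: |8| − (3+4) = 1
minimum over rows = 1 → strictly diagonally dominant (convergence guaranteed)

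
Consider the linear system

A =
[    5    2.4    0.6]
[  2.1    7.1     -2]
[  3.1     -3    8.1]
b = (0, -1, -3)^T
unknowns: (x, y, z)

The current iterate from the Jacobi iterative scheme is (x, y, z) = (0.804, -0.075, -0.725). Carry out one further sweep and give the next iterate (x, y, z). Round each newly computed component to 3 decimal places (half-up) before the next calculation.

One sweep:
  x = (0 - (2.4)·-0.075 - (0.6)·-0.725) / (5) = 0.123
  y = (-1 - (2.1)·0.804 - (-2)·-0.725) / (7.1) = -0.583
  z = (-3 - (3.1)·0.804 - (-3)·-0.075) / (8.1) = -0.706

(0.123, -0.583, -0.706)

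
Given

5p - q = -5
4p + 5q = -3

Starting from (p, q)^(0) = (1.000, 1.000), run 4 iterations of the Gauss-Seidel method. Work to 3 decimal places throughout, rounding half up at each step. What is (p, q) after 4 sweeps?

(-0.966, 0.173)

Iteration 1:
  p = (-5 - (-1)·1.000) / (5) = -0.800
  q = (-3 - (4)·-0.800) / (5) = 0.040
Iteration 2:
  p = (-5 - (-1)·0.040) / (5) = -0.992
  q = (-3 - (4)·-0.992) / (5) = 0.194
Iteration 3:
  p = (-5 - (-1)·0.194) / (5) = -0.961
  q = (-3 - (4)·-0.961) / (5) = 0.169
Iteration 4:
  p = (-5 - (-1)·0.169) / (5) = -0.966
  q = (-3 - (4)·-0.966) / (5) = 0.173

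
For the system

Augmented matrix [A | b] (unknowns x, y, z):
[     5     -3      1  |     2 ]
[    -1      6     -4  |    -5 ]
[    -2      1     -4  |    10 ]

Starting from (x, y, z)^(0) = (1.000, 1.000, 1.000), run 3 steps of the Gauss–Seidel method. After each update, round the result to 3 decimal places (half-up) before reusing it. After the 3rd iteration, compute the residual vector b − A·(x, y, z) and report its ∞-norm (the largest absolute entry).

2.675

Iteration 1:
  x = (2 - (-3)·1.000 - (1)·1.000) / (5) = 0.800
  y = (-5 - (-1)·0.800 - (-4)·1.000) / (6) = -0.033
  z = (10 - (-2)·0.800 - (1)·-0.033) / (-4) = -2.908
Iteration 2:
  x = (2 - (-3)·-0.033 - (1)·-2.908) / (5) = 0.962
  y = (-5 - (-1)·0.962 - (-4)·-2.908) / (6) = -2.612
  z = (10 - (-2)·0.962 - (1)·-2.612) / (-4) = -3.634
Iteration 3:
  x = (2 - (-3)·-2.612 - (1)·-3.634) / (5) = -0.440
  y = (-5 - (-1)·-0.440 - (-4)·-3.634) / (6) = -3.329
  z = (10 - (-2)·-0.440 - (1)·-3.329) / (-4) = -3.112
Residual b − A·x = (-2.675, 2.086, 0.001); ∞-norm = 2.675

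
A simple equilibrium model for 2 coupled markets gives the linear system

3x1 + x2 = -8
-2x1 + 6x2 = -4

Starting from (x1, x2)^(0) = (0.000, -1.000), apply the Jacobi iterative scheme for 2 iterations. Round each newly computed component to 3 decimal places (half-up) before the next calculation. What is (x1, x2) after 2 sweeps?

(-2.444, -1.444)

Iteration 1:
  x1 = (-8 - (1)·-1.000) / (3) = -2.333
  x2 = (-4 - (-2)·0.000) / (6) = -0.667
Iteration 2:
  x1 = (-8 - (1)·-0.667) / (3) = -2.444
  x2 = (-4 - (-2)·-2.333) / (6) = -1.444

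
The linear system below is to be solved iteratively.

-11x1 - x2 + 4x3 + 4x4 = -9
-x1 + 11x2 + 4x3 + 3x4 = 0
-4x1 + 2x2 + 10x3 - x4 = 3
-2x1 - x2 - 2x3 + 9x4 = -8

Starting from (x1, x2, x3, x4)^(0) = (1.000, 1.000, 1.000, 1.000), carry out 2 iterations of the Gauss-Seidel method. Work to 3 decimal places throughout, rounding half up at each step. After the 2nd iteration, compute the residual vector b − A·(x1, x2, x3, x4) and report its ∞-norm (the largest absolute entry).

Iteration 1:
  x1 = (-9 - (-1)·1.000 - (4)·1.000 - (4)·1.000) / (-11) = 1.455
  x2 = (0 - (-1)·1.455 - (4)·1.000 - (3)·1.000) / (11) = -0.504
  x3 = (3 - (-4)·1.455 - (2)·-0.504 - (-1)·1.000) / (10) = 1.083
  x4 = (-8 - (-2)·1.455 - (-1)·-0.504 - (-2)·1.083) / (9) = -0.381
Iteration 2:
  x1 = (-9 - (-1)·-0.504 - (4)·1.083 - (4)·-0.381) / (-11) = 1.119
  x2 = (0 - (-1)·1.119 - (4)·1.083 - (3)·-0.381) / (11) = -0.188
  x3 = (3 - (-4)·1.119 - (2)·-0.188 - (-1)·-0.381) / (10) = 0.747
  x4 = (-8 - (-2)·1.119 - (-1)·-0.188 - (-2)·0.747) / (9) = -0.495
Residual b − A·x = (2.113, 1.684, -0.113, -0.001); ∞-norm = 2.113

2.113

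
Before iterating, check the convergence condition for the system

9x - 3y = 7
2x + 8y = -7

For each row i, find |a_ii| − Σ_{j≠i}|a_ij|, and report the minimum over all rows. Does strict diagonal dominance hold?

row 1: |9| − (3) = 6
row 2: |8| − (2) = 6
minimum over rows = 6 → strictly diagonally dominant (convergence guaranteed)

6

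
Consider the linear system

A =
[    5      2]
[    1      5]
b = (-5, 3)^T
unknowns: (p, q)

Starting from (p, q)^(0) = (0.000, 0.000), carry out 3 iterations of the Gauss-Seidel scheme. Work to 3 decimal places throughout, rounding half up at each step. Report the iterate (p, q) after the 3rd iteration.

(-1.346, 0.869)

Iteration 1:
  p = (-5 - (2)·0.000) / (5) = -1.000
  q = (3 - (1)·-1.000) / (5) = 0.800
Iteration 2:
  p = (-5 - (2)·0.800) / (5) = -1.320
  q = (3 - (1)·-1.320) / (5) = 0.864
Iteration 3:
  p = (-5 - (2)·0.864) / (5) = -1.346
  q = (3 - (1)·-1.346) / (5) = 0.869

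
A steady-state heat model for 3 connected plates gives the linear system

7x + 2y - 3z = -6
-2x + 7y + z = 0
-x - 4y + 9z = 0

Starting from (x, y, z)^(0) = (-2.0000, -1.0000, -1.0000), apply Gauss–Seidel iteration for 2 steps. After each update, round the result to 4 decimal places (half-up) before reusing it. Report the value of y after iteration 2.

Iteration 1:
  x = (-6 - (2)·-1.0000 - (-3)·-1.0000) / (7) = -1.0000
  y = (0 - (-2)·-1.0000 - (1)·-1.0000) / (7) = -0.1429
  z = (0 - (-1)·-1.0000 - (-4)·-0.1429) / (9) = -0.1746
Iteration 2:
  x = (-6 - (2)·-0.1429 - (-3)·-0.1746) / (7) = -0.8911
  y = (0 - (-2)·-0.8911 - (1)·-0.1746) / (7) = -0.2297
  z = (0 - (-1)·-0.8911 - (-4)·-0.2297) / (9) = -0.2011

-0.2297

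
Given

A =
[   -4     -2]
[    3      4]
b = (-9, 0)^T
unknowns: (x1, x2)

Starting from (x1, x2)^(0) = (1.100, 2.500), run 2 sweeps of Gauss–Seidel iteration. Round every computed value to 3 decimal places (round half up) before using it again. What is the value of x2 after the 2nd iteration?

-1.969

Iteration 1:
  x1 = (-9 - (-2)·2.500) / (-4) = 1.000
  x2 = (0 - (3)·1.000) / (4) = -0.750
Iteration 2:
  x1 = (-9 - (-2)·-0.750) / (-4) = 2.625
  x2 = (0 - (3)·2.625) / (4) = -1.969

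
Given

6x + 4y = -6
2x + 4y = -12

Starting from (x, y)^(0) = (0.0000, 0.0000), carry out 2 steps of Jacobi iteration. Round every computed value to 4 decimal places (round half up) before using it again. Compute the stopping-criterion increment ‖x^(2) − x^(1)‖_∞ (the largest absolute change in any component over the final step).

2.0000

Iteration 1:
  x = (-6 - (4)·0.0000) / (6) = -1.0000
  y = (-12 - (2)·0.0000) / (4) = -3.0000
Iteration 2:
  x = (-6 - (4)·-3.0000) / (6) = 1.0000
  y = (-12 - (2)·-1.0000) / (4) = -2.5000
Change: (2.0000, 0.5000) → max |·| = 2.0000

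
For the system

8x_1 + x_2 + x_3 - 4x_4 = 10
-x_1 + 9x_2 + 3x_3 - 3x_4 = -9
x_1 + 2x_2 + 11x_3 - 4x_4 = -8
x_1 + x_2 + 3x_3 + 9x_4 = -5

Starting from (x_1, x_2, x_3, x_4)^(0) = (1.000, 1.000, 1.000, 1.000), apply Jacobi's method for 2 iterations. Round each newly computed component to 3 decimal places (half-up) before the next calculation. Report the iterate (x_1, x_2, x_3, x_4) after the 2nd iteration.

(0.885, -0.992, -1.106, -0.411)

Iteration 1:
  x_1 = (10 - (1)·1.000 - (1)·1.000 - (-4)·1.000) / (8) = 1.500
  x_2 = (-9 - (-1)·1.000 - (3)·1.000 - (-3)·1.000) / (9) = -0.889
  x_3 = (-8 - (1)·1.000 - (2)·1.000 - (-4)·1.000) / (11) = -0.636
  x_4 = (-5 - (1)·1.000 - (1)·1.000 - (3)·1.000) / (9) = -1.111
Iteration 2:
  x_1 = (10 - (1)·-0.889 - (1)·-0.636 - (-4)·-1.111) / (8) = 0.885
  x_2 = (-9 - (-1)·1.500 - (3)·-0.636 - (-3)·-1.111) / (9) = -0.992
  x_3 = (-8 - (1)·1.500 - (2)·-0.889 - (-4)·-1.111) / (11) = -1.106
  x_4 = (-5 - (1)·1.500 - (1)·-0.889 - (3)·-0.636) / (9) = -0.411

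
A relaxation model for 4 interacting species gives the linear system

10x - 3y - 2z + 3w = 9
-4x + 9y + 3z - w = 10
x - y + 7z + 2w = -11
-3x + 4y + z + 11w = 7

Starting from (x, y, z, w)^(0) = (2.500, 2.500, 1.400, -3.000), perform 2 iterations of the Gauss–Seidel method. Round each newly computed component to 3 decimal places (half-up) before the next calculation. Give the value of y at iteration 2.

1.918

Iteration 1:
  x = (9 - (-3)·2.500 - (-2)·1.400 - (3)·-3.000) / (10) = 2.830
  y = (10 - (-4)·2.830 - (3)·1.400 - (-1)·-3.000) / (9) = 1.569
  z = (-11 - (1)·2.830 - (-1)·1.569 - (2)·-3.000) / (7) = -0.894
  w = (7 - (-3)·2.830 - (4)·1.569 - (1)·-0.894) / (11) = 0.919
Iteration 2:
  x = (9 - (-3)·1.569 - (-2)·-0.894 - (3)·0.919) / (10) = 0.916
  y = (10 - (-4)·0.916 - (3)·-0.894 - (-1)·0.919) / (9) = 1.918
  z = (-11 - (1)·0.916 - (-1)·1.918 - (2)·0.919) / (7) = -1.691
  w = (7 - (-3)·0.916 - (4)·1.918 - (1)·-1.691) / (11) = 0.342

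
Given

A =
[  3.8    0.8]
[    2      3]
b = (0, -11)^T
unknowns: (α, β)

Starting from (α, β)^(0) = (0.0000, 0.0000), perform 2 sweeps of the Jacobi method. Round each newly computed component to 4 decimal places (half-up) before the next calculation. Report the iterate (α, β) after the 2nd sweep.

Iteration 1:
  α = (0 - (0.8)·0.0000) / (3.8) = 0.0000
  β = (-11 - (2)·0.0000) / (3) = -3.6667
Iteration 2:
  α = (0 - (0.8)·-3.6667) / (3.8) = 0.7719
  β = (-11 - (2)·0.0000) / (3) = -3.6667

(0.7719, -3.6667)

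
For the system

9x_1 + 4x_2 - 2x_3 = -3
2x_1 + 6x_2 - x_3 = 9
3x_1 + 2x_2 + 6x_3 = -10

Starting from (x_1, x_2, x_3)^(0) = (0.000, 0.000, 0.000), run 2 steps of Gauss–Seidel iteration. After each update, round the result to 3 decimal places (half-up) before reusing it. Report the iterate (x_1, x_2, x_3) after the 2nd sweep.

(-1.502, 1.661, -1.469)

Iteration 1:
  x_1 = (-3 - (4)·0.000 - (-2)·0.000) / (9) = -0.333
  x_2 = (9 - (2)·-0.333 - (-1)·0.000) / (6) = 1.611
  x_3 = (-10 - (3)·-0.333 - (2)·1.611) / (6) = -2.037
Iteration 2:
  x_1 = (-3 - (4)·1.611 - (-2)·-2.037) / (9) = -1.502
  x_2 = (9 - (2)·-1.502 - (-1)·-2.037) / (6) = 1.661
  x_3 = (-10 - (3)·-1.502 - (2)·1.661) / (6) = -1.469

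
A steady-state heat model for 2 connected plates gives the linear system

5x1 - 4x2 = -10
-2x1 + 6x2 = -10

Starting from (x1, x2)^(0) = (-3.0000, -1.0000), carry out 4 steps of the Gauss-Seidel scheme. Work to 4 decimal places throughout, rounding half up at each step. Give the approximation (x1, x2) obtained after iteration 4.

(-4.5124, -3.1708)

Iteration 1:
  x1 = (-10 - (-4)·-1.0000) / (5) = -2.8000
  x2 = (-10 - (-2)·-2.8000) / (6) = -2.6000
Iteration 2:
  x1 = (-10 - (-4)·-2.6000) / (5) = -4.0800
  x2 = (-10 - (-2)·-4.0800) / (6) = -3.0267
Iteration 3:
  x1 = (-10 - (-4)·-3.0267) / (5) = -4.4214
  x2 = (-10 - (-2)·-4.4214) / (6) = -3.1405
Iteration 4:
  x1 = (-10 - (-4)·-3.1405) / (5) = -4.5124
  x2 = (-10 - (-2)·-4.5124) / (6) = -3.1708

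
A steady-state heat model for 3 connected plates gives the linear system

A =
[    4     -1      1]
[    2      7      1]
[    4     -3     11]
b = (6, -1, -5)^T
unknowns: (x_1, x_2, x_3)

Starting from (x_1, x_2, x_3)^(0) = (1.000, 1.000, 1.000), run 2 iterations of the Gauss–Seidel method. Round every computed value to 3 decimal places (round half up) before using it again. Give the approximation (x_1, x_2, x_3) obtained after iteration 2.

(1.620, -0.435, -1.162)

Iteration 1:
  x_1 = (6 - (-1)·1.000 - (1)·1.000) / (4) = 1.500
  x_2 = (-1 - (2)·1.500 - (1)·1.000) / (7) = -0.714
  x_3 = (-5 - (4)·1.500 - (-3)·-0.714) / (11) = -1.195
Iteration 2:
  x_1 = (6 - (-1)·-0.714 - (1)·-1.195) / (4) = 1.620
  x_2 = (-1 - (2)·1.620 - (1)·-1.195) / (7) = -0.435
  x_3 = (-5 - (4)·1.620 - (-3)·-0.435) / (11) = -1.162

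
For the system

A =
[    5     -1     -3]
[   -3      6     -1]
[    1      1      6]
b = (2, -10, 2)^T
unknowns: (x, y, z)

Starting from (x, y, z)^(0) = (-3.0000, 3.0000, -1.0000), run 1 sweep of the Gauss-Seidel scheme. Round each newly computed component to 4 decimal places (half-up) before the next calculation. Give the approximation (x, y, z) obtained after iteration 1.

(0.4000, -1.6333, 0.5389)

Iteration 1:
  x = (2 - (-1)·3.0000 - (-3)·-1.0000) / (5) = 0.4000
  y = (-10 - (-3)·0.4000 - (-1)·-1.0000) / (6) = -1.6333
  z = (2 - (1)·0.4000 - (1)·-1.6333) / (6) = 0.5389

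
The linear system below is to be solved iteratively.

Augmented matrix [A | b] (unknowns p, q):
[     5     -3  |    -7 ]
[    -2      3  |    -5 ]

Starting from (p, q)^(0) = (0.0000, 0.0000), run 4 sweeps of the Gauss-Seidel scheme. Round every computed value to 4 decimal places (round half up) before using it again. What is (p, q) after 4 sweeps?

Iteration 1:
  p = (-7 - (-3)·0.0000) / (5) = -1.4000
  q = (-5 - (-2)·-1.4000) / (3) = -2.6000
Iteration 2:
  p = (-7 - (-3)·-2.6000) / (5) = -2.9600
  q = (-5 - (-2)·-2.9600) / (3) = -3.6400
Iteration 3:
  p = (-7 - (-3)·-3.6400) / (5) = -3.5840
  q = (-5 - (-2)·-3.5840) / (3) = -4.0560
Iteration 4:
  p = (-7 - (-3)·-4.0560) / (5) = -3.8336
  q = (-5 - (-2)·-3.8336) / (3) = -4.2224

(-3.8336, -4.2224)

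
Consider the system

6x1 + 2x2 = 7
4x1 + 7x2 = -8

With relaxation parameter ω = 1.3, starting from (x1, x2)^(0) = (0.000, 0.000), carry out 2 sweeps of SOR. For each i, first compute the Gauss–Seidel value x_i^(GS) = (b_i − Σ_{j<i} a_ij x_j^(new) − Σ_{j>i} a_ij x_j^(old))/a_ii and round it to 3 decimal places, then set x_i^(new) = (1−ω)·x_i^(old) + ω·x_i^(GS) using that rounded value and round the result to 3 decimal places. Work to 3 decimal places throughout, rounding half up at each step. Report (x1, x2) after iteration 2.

(2.194, -2.332)

Iteration 1:
  x1: GS value = (7 - (2)·0.000) / (6) = 1.167;  x1 ← (1−ω)·0.000 + ω·1.167 = 1.517
  x2: GS value = (-8 - (4)·1.517) / (7) = -2.010;  x2 ← (1−ω)·0.000 + ω·-2.010 = -2.613
Iteration 2:
  x1: GS value = (7 - (2)·-2.613) / (6) = 2.038;  x1 ← (1−ω)·1.517 + ω·2.038 = 2.194
  x2: GS value = (-8 - (4)·2.194) / (7) = -2.397;  x2 ← (1−ω)·-2.613 + ω·-2.397 = -2.332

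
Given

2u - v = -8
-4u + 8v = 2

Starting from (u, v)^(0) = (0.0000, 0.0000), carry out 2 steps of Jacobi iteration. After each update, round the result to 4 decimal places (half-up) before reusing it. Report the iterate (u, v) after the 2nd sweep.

(-3.8750, -1.7500)

Iteration 1:
  u = (-8 - (-1)·0.0000) / (2) = -4.0000
  v = (2 - (-4)·0.0000) / (8) = 0.2500
Iteration 2:
  u = (-8 - (-1)·0.2500) / (2) = -3.8750
  v = (2 - (-4)·-4.0000) / (8) = -1.7500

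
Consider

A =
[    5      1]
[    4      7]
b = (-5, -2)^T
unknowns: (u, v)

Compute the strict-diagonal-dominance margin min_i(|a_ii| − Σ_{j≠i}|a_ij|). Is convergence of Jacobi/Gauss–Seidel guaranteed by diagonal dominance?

row 1: |5| − (1) = 4
row 2: |7| − (4) = 3
minimum over rows = 3 → strictly diagonally dominant (convergence guaranteed)

3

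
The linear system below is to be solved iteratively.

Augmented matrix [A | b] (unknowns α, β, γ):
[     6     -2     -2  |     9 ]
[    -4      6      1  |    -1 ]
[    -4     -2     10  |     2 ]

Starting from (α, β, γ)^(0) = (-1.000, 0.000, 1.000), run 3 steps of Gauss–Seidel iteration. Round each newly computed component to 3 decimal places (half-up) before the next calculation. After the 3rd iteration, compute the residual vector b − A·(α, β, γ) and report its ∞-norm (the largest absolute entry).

0.232

Iteration 1:
  α = (9 - (-2)·0.000 - (-2)·1.000) / (6) = 1.833
  β = (-1 - (-4)·1.833 - (1)·1.000) / (6) = 0.889
  γ = (2 - (-4)·1.833 - (-2)·0.889) / (10) = 1.111
Iteration 2:
  α = (9 - (-2)·0.889 - (-2)·1.111) / (6) = 2.167
  β = (-1 - (-4)·2.167 - (1)·1.111) / (6) = 1.093
  γ = (2 - (-4)·2.167 - (-2)·1.093) / (10) = 1.285
Iteration 3:
  α = (9 - (-2)·1.093 - (-2)·1.285) / (6) = 2.293
  β = (-1 - (-4)·2.293 - (1)·1.285) / (6) = 1.148
  γ = (2 - (-4)·2.293 - (-2)·1.148) / (10) = 1.347
Residual b − A·x = (0.232, -0.063, -0.002); ∞-norm = 0.232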